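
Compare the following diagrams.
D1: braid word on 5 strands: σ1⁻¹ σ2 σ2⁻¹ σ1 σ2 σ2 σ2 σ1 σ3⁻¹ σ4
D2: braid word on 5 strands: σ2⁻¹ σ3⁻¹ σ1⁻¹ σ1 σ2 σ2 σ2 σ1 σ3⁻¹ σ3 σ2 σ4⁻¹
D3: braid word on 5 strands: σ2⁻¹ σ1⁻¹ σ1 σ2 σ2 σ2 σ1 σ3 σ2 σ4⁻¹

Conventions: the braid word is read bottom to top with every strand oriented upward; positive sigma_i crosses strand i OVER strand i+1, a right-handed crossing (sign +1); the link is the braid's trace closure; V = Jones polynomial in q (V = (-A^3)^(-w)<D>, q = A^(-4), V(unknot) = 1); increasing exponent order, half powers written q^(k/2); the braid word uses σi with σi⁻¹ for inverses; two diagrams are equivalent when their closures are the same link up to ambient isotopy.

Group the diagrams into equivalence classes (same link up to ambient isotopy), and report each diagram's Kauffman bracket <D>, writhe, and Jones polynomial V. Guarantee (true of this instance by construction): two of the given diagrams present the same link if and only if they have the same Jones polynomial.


equivalence classes: {D1, D2, D3}
D1 (bracket -A^-4 + 1 + A^8; 10 crossings at w = +4): V = q + q^3 - q^4
V(D2) = q + q^3 - q^4  (w +2, c 12, <D> = -A^-10 + A^-6 + A^2)
V(D3) = q + q^3 - q^4  (w +4, c 10, <D> = -A^-4 + 1 + A^8)
observation: one V(q) for all 3 diagrams — one class (guaranteed)


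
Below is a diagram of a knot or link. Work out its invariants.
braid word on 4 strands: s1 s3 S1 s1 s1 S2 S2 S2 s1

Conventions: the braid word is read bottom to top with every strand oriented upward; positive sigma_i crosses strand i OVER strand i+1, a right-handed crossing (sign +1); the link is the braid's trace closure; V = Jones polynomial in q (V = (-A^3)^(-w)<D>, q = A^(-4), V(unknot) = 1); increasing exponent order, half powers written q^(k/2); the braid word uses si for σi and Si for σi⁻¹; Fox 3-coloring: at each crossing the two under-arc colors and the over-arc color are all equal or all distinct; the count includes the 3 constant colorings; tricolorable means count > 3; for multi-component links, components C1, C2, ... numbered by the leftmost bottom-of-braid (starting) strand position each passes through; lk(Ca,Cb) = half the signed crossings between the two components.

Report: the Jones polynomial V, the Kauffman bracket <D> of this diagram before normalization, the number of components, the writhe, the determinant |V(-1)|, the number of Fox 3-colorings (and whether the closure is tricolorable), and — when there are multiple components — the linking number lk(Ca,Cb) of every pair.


V = -q^-3 + q^-2 - q^-1 + 3 - q + q^2 - q^3
<D> = A^-9 - A^-5 + A^-1 - 3A^3 + A^7 - A^11 + A^15 (w = +1)
1 component over 9 crossings, w = +1
27 Fox colorings among 3^9, |V(-1)| = 9: tricolorable
why: the word shrinks to σ1 σ3 σ1 σ2⁻¹ σ2⁻¹ σ2⁻¹ σ1 after cancelling


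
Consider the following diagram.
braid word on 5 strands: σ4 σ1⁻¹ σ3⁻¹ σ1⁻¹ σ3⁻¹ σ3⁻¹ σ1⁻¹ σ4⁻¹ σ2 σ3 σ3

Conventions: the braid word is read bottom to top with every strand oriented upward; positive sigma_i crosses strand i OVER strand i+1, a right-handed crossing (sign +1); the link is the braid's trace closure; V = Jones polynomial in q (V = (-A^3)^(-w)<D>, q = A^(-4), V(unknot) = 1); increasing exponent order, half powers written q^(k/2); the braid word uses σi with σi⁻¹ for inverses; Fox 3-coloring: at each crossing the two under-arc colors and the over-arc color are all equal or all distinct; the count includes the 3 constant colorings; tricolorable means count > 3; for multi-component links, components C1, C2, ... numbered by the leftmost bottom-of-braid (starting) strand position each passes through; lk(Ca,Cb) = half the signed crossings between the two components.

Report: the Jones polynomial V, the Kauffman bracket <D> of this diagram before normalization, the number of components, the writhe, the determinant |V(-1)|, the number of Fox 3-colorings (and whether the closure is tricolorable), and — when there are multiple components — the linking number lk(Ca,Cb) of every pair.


V = -q^(-15/2) + 2q^(-13/2) - 2q^(-11/2) + 4q^(-9/2) - 3q^(-7/2) + 2q^(-5/2) - 3q^(-3/2) - q^(1/2)
<D> = A^-11 + 3A^-3 - 2A + 3A^5 - 4A^9 + 2A^13 - 2A^17 + A^21 (w = -3)
2 components over 11 crossings, w = -3
lk(C1,C2): +1
27 Fox colorings among 3^11, |V(-1)| = 18: tricolorable
why: span 8 respects span(V) <= c + mu - 1 = 12 for this 2-component diagram


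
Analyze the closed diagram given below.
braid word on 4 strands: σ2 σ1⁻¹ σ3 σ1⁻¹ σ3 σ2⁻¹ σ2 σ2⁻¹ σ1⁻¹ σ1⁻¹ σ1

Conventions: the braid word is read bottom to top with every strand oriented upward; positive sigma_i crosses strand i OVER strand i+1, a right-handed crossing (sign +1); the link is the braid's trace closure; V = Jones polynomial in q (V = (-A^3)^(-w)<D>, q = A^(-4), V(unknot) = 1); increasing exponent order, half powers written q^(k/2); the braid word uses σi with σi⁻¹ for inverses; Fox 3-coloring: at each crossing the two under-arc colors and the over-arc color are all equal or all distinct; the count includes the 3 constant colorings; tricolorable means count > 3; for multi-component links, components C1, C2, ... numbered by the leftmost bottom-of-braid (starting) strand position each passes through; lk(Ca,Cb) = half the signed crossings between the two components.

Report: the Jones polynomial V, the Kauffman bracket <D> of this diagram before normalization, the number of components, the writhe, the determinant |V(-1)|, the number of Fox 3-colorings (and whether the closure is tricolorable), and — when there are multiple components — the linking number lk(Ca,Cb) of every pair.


Jones polynomial: V(q) = q^-2 + 2 + q^2
<D> = -A^-11 - 2A^-3 - A^5; writhe -1
components 3, writhe -1 (11 crossings)
linking number lk(C1,C2) = -1
lk(C1,C3): +1
lk(C2,C3) = 0
3-colorings: 3 of 3^11, det 4 — not tricolorable
note: summing lk over 3 pairs gives 0


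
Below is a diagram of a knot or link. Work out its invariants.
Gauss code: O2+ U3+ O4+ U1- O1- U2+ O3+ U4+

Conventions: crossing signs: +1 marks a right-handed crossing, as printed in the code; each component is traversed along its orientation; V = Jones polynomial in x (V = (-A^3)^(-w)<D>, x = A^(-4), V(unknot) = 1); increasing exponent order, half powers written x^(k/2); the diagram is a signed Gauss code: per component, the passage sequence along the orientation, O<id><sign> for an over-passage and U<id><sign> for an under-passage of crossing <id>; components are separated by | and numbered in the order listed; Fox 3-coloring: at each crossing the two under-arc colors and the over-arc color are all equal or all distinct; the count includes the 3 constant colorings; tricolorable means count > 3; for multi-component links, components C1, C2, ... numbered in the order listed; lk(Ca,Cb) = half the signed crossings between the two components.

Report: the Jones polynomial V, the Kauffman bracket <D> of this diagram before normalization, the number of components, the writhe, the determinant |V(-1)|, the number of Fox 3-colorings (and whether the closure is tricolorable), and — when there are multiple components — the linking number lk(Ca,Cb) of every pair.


V = x + x^3 - x^4
<D> = -A^-10 + A^-6 + A^2 (w = +2)
1 component over 4 crossings, w = +2
9 Fox colorings among 3^4, |V(-1)| = 3: tricolorable
why: w = +2 shifts under R1 moves; the (-A^3)^(-2) factor cancels that in V


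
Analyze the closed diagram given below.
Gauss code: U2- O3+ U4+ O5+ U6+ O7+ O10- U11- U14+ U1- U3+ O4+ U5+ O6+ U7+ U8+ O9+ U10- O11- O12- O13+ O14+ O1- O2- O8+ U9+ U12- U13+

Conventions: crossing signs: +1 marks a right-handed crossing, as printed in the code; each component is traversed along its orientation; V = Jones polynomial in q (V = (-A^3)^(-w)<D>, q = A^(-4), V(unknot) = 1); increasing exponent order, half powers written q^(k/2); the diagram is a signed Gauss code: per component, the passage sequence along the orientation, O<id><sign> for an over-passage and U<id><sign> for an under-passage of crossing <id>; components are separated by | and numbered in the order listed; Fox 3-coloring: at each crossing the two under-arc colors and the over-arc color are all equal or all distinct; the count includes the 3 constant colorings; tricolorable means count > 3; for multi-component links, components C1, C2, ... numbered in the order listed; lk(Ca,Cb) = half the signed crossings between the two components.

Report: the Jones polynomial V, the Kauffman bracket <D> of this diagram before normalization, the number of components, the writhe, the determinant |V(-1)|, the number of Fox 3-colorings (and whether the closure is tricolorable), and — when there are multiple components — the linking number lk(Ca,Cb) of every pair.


Jones polynomial: V(q) = 1 - q + 2q^2 - 2q^3 + 3q^4 - 3q^5 + 2q^6 - 2q^7 + q^8
<D> = A^-20 - 2A^-16 + 2A^-12 - 3A^-8 + 3A^-4 - 2 + 2A^4 - A^8 + A^12; writhe +4
components 1, writhe +4 (14 crossings)
3-colorings: 3 of 3^14, det 17 — not tricolorable
note: w = +4 shifts under R1 moves; the (-A^3)^(-4) factor cancels that in V


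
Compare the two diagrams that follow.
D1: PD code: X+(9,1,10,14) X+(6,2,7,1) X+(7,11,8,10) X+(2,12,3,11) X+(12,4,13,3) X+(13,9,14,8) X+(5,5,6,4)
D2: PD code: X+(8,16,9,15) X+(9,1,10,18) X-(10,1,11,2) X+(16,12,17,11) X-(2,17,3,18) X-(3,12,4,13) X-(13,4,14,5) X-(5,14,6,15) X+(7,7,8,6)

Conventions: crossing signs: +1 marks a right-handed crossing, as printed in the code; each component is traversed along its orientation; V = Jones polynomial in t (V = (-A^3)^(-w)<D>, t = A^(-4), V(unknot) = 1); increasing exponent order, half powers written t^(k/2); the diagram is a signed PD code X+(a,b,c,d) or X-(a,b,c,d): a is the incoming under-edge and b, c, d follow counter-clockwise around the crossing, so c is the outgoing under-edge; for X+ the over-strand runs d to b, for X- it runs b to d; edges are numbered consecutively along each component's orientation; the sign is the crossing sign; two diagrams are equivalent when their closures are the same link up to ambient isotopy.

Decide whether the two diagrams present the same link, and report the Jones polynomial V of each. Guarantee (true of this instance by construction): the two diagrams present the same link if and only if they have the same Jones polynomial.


equivalent: no
D1 (bracket A^-7 - A^-3 + A - A^5 - A^13; 7 crossings at w = +7): V = t^2 + t^4 - t^5 + t^6 - t^7
D2 (bracket -A^-3; 9 crossings at w = -1): V = 1
key observation: comparing 2 Jones polynomials yields 2 groups


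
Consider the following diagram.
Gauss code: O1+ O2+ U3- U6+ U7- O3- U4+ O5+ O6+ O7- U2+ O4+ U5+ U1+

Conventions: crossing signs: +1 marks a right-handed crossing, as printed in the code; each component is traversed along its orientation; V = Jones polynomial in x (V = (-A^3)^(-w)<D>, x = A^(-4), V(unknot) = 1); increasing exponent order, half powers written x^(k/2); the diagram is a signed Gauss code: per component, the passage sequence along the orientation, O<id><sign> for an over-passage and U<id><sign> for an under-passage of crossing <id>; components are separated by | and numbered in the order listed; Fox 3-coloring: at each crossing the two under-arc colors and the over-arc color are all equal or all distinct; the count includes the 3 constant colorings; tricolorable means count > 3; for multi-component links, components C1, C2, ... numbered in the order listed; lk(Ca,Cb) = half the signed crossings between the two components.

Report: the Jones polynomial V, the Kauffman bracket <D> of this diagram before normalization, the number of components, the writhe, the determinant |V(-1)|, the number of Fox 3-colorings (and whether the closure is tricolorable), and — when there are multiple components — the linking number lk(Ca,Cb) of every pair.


V = x + x^3 - x^4
<D> = A^-7 - A^-3 - A^5 (w = +3)
1 component over 7 crossings, w = +3
9 Fox colorings among 3^7, |V(-1)| = 3: tricolorable
why: V spans 3 powers of x: at least 3 crossings in any diagram


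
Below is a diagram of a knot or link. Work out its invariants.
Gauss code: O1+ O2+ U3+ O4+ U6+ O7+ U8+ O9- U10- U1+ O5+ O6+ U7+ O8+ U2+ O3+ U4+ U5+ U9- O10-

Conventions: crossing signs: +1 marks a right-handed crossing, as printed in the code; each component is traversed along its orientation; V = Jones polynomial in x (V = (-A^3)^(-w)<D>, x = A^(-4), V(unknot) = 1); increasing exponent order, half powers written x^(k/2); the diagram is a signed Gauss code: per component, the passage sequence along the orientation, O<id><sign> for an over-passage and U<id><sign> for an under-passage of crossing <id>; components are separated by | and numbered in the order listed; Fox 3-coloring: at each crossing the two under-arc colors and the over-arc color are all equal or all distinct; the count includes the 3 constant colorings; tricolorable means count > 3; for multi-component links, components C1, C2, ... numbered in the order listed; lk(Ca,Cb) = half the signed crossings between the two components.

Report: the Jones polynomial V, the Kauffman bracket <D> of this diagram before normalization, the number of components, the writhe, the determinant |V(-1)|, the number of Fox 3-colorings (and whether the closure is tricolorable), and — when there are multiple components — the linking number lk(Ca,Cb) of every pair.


Jones polynomial: V(x) = x^2 + 2x^4 - 2x^5 + x^6 - 2x^7 + x^8
<D> = A^-14 - 2A^-10 + A^-6 - 2A^-2 + 2A^2 + A^10; writhe +6
components 1, writhe +6 (10 crossings)
3-colorings: 27 of 3^10, det 9 — tricolorable
note: det 9 = |V(-1)|; divisible by 3, so tricolorable


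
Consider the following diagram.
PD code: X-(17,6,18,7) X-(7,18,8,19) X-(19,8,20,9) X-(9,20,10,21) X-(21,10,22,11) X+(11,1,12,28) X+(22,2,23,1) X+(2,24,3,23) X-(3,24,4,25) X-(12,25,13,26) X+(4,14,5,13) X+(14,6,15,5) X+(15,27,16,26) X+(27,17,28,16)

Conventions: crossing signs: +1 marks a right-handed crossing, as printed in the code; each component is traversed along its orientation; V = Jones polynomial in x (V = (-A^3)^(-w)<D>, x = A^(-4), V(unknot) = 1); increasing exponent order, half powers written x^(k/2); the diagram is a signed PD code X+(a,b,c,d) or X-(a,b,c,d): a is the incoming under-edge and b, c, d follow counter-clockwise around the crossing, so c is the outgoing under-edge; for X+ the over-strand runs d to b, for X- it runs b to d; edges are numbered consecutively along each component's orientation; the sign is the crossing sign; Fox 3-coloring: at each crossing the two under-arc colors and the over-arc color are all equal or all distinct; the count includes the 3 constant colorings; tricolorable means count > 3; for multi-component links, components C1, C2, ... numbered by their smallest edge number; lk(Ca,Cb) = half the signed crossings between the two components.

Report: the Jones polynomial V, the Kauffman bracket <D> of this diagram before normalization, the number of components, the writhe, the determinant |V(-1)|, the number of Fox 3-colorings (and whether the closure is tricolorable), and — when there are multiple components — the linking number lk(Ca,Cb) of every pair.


V(x) = x^-5 - 2x^-4 + 2x^-3 - 3x^-2 + 4x^-1 - 3 + 4x - 3x^2 + 2x^3 - 2x^4 + x^5
bracket: A^-20 - 2A^-16 + 2A^-12 - 3A^-8 + 4A^-4 - 3 + 4A^4 - 3A^8 + 2A^12 - 2A^16 + A^20, w = 0
1 component, writhe 0, over 14 crossings
det 27, colorings 27 of 3^14 — tricolorable
observation: V is palindromic (span 10, det 27): x -> 1/x fixes it; necessary, not sufficient, for amphichirality


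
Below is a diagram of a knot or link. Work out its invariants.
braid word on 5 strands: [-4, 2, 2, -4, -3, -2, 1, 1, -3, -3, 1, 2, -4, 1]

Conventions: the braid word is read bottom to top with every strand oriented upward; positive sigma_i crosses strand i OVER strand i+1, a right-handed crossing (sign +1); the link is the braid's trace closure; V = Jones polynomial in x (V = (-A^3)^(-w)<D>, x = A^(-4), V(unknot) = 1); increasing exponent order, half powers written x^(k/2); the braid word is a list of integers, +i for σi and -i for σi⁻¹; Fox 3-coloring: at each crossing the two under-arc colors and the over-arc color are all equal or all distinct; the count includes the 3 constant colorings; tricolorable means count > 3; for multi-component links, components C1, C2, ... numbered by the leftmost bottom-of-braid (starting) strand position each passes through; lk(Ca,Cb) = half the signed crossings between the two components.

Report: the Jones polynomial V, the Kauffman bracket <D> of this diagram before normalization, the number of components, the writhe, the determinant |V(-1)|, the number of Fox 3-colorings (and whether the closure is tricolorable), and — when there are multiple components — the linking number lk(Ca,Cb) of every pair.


Jones polynomial: V(x) = -x^-3 + x^-2 - x^-1 + 3 - x + x^2 - x^3
<D> = -A^-12 + A^-8 - A^-4 + 3 - A^4 + A^8 - A^12; writhe 0
components 1, writhe 0 (14 crossings)
3-colorings: 27 of 3^14, det 9 — tricolorable
note: |V(-1)| = 9: so tricolorable, since 3 divides 9


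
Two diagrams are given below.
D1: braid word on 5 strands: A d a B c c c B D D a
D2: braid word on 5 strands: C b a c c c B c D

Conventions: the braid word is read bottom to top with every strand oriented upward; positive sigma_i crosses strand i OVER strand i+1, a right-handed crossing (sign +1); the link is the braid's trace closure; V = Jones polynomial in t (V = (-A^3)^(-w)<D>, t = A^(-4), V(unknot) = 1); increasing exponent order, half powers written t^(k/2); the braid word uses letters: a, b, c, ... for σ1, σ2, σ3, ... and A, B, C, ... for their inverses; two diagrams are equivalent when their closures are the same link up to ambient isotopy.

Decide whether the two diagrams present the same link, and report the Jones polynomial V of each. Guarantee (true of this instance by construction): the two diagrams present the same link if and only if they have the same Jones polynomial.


equivalent: no
V(D1) = -t^(-3/2) - 2t^(1/2) + t^(3/2) - t^(5/2) + t^(7/2)  (w +1, c 11, <D> = -A^-11 + A^-7 - A^-3 + 2A + A^9)
D2 (bracket -A^-9 + A^-1 + A^3 + A^7; 9 crossings at w = +3): V = -t^(1/2) - t^(3/2) - t^(5/2) + t^(9/2)
why: comparing 2 Jones polynomials yields 2 groups


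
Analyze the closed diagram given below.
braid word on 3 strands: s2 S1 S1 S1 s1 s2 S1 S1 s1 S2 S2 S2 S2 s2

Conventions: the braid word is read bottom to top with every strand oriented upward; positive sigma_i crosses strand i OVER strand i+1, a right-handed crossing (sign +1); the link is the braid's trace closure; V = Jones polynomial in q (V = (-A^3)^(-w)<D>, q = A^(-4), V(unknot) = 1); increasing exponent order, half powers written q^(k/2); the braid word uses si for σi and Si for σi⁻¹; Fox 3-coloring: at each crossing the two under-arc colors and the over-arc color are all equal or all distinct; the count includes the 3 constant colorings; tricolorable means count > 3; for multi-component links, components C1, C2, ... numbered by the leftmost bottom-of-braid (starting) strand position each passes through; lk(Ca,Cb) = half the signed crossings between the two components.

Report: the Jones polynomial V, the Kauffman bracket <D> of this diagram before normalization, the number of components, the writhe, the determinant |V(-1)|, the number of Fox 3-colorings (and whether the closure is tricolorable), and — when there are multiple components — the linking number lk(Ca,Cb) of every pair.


V(q) = -q^-6 + q^-5 - q^-4 + 2q^-3 - q^-2 + q^-1
bracket: A^-8 - A^-4 + 2 - A^4 + A^8 - A^12, w = -4
1 component, writhe -4, over 14 crossings
det 7, colorings 3 of 3^14 — not tricolorable
observation: the span of V is 5, forcing >= 5 crossings in any diagram


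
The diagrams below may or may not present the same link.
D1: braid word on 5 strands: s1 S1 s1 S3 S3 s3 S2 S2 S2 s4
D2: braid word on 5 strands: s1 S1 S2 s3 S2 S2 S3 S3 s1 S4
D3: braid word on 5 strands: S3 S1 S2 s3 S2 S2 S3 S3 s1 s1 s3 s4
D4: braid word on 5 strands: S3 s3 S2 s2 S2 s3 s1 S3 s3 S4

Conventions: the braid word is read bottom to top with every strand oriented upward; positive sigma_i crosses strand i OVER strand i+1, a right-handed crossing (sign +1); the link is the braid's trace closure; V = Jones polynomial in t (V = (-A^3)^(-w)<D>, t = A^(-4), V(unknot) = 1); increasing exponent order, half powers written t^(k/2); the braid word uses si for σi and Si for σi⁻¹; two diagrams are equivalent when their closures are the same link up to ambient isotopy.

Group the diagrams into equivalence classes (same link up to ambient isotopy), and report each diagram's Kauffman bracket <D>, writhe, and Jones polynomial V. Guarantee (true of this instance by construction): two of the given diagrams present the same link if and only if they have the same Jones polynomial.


grouping into links: {D1} | {D2, D3} | {D4}
V(D1) = -t^-4 + t^-3 + t^-1  (w -2, c 10, <D> = A^-2 + A^6 - A^10)
D2 (bracket A^-8 - A^-4 + 2 - A^4 + A^8 - A^12; 10 crossings at w = -4): V = -t^-6 + t^-5 - t^-4 + 2t^-3 - t^-2 + t^-1
V(D3) = -t^-6 + t^-5 - t^-4 + 2t^-3 - t^-2 + t^-1  [12 crossings, <D> = A^-2 - A^2 + 2A^6 - A^10 + A^14 - A^18, w = -2]
V(D4) = 1  [10 crossings, <D> = 1, w = 0]
why: V(t) takes 3 values over 4 diagrams, fixing the grouping


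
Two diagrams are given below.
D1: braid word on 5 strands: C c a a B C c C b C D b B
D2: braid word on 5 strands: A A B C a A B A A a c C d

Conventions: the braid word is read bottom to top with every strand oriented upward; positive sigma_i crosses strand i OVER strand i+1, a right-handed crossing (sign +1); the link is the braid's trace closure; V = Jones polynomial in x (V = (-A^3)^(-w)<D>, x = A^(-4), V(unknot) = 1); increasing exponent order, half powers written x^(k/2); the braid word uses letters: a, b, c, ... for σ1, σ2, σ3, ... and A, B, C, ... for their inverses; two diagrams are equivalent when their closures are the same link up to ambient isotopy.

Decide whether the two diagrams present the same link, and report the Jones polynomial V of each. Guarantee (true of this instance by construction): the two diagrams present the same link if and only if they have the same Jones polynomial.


same link: no
V(D1) = -x^(1/2) - x^(5/2)  [13 crossings, <D> = A^-13 + A^-5, w = -1]
D2 (bracket A^-9 + 2A^-1 - A^3 + A^7 - A^11; 13 crossings at w = -5): V = x^(-13/2) - x^(-11/2) + x^(-9/2) - 2x^(-7/2) - x^(-3/2)
note: 2 values of V(x) split the 2 diagrams


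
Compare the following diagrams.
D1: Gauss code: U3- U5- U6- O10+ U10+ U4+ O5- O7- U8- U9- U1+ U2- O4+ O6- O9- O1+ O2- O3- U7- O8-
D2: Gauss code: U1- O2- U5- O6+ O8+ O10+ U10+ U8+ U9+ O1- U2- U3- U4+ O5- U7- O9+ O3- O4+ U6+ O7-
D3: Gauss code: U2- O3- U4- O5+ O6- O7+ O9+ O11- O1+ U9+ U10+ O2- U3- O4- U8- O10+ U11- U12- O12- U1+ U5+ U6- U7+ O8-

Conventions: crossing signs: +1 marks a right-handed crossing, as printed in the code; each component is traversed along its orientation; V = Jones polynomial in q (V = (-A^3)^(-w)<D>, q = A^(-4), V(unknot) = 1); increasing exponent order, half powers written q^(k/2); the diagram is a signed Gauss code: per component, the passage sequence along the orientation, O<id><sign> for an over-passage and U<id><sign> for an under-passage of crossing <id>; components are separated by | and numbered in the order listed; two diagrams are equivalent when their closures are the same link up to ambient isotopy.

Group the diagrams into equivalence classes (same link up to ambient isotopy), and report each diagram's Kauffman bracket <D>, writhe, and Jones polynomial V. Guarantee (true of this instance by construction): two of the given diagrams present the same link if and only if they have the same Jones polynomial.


equivalence classes: {D1} | {D2, D3}
D1 (bracket A^-8 + 1 - A^4; 10 crossings at w = -4): V = -q^-4 + q^-3 + q^-1
D2 (bracket A^-4 - 1 + 2A^4 - 2A^8 + 2A^12 - 2A^16 + A^20; 10 crossings at w = 0): V = q^-5 - 2q^-4 + 2q^-3 - 2q^-2 + 2q^-1 - 1 + q
D3 (bracket A^-10 - A^-6 + 2A^-2 - 2A^2 + 2A^6 - 2A^10 + A^14; 12 crossings at w = -2): V = q^-5 - 2q^-4 + 2q^-3 - 2q^-2 + 2q^-1 - 1 + q
key observation: V(q) takes 2 values over 3 diagrams, fixing the grouping


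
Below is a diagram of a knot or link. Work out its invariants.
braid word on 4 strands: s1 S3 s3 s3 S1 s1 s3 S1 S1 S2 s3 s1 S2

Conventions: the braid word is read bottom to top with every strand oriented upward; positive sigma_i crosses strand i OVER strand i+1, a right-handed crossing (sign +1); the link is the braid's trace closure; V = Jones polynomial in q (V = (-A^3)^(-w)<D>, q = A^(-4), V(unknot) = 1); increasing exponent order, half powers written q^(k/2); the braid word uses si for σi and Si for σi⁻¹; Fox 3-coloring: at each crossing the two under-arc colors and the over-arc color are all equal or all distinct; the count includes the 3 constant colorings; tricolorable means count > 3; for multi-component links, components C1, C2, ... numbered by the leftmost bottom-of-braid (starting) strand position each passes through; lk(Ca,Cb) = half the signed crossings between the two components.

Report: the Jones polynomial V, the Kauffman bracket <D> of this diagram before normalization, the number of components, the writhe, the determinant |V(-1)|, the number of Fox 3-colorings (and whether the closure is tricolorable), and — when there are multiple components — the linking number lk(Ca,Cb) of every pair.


V = q + q^3 - q^4
<D> = A^-13 - A^-9 - A^-1 (w = +1)
1 component over 13 crossings, w = +1
9 Fox colorings among 3^13, |V(-1)| = 3: tricolorable
why: V spans 3 powers of q: at least 3 crossings in any diagram


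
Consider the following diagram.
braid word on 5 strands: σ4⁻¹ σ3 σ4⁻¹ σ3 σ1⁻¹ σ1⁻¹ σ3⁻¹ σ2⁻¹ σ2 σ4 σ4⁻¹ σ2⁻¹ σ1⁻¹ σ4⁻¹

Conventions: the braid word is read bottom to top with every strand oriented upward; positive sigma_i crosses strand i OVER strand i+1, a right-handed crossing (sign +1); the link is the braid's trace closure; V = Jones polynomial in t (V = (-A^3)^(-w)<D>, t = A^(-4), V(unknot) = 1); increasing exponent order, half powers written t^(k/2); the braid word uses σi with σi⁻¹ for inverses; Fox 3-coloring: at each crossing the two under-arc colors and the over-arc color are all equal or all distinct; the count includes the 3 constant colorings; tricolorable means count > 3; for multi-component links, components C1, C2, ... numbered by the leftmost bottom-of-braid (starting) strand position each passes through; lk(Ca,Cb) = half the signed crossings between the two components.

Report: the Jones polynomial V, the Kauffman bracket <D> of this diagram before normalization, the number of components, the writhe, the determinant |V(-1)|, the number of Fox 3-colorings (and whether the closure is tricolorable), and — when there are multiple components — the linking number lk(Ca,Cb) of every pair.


Jones polynomial: V(t) = t^-8 - 2t^-7 + t^-6 - 2t^-5 + 2t^-4 + t^-2
<D> = A^-10 + 2A^-2 - 2A^2 + A^6 - 2A^10 + A^14; writhe -6
components 1, writhe -6 (14 crossings)
3-colorings: 27 of 3^14, det 9 — tricolorable
note: w = -6 shifts under R1 moves; the (-A^3)^(6) factor cancels that in V


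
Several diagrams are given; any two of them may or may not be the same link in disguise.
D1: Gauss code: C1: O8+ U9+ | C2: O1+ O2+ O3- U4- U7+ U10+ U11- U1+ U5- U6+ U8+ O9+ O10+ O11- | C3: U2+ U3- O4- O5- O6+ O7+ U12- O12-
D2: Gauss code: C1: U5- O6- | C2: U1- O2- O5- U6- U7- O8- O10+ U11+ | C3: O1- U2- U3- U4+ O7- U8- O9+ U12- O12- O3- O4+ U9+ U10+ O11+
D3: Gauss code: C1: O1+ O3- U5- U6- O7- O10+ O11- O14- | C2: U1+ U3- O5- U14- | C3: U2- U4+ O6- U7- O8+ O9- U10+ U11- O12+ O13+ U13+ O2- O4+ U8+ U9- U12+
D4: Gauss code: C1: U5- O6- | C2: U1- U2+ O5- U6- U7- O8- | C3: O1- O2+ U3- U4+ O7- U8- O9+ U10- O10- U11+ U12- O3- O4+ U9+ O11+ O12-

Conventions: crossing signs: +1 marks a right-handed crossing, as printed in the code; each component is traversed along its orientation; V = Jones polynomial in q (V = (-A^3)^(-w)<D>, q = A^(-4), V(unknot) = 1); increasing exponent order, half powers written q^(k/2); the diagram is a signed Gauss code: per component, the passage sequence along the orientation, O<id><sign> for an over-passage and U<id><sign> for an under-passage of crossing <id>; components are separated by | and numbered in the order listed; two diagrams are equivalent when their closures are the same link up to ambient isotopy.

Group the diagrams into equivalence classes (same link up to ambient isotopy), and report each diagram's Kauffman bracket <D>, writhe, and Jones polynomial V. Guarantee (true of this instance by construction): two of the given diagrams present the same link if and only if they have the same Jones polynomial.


classes: {D1} | {D2, D3, D4}
V(D1) = 1 + q + q^2 + q^3  [12 crossings, <D> = A^-6 + A^-2 + A^2 + A^6, w = +2]
V(D2) = q^-5 + 2q^-3 + q^-1  [12 crossings, <D> = A^-8 + 2 + A^8, w = -4]
D3 (bracket A^-2 + 2A^6 + A^14; 14 crossings at w = -2): V = q^-5 + 2q^-3 + q^-1
V(D4) = q^-5 + 2q^-3 + q^-1  [12 crossings, <D> = A^-8 + 2 + A^8, w = -4]
note: comparing 4 Jones polynomials yields 2 groups


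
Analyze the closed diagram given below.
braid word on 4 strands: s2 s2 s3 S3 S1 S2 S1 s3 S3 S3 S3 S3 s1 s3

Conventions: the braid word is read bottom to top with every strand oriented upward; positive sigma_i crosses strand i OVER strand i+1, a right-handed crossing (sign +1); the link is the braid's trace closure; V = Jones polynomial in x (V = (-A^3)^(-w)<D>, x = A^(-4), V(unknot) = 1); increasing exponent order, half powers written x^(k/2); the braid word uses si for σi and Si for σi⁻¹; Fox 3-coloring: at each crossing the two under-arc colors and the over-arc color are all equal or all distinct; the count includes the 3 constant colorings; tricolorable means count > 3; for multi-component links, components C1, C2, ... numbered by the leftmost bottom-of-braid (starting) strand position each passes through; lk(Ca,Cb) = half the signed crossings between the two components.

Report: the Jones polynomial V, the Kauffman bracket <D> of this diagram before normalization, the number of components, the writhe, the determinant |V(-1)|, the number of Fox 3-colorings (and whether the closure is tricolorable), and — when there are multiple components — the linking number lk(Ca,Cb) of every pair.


Jones polynomial: V(x) = -x^(-5/2) - x^(-1/2)
<D> = -A^-4 - A^4; writhe -2
components 2, writhe -2 (14 crossings)
linking number lk(C1,C2) = -1
3-colorings: 3 of 3^14, det 2 — not tricolorable
note: the span of V is 2, within the link bound 14 + 2 - 1


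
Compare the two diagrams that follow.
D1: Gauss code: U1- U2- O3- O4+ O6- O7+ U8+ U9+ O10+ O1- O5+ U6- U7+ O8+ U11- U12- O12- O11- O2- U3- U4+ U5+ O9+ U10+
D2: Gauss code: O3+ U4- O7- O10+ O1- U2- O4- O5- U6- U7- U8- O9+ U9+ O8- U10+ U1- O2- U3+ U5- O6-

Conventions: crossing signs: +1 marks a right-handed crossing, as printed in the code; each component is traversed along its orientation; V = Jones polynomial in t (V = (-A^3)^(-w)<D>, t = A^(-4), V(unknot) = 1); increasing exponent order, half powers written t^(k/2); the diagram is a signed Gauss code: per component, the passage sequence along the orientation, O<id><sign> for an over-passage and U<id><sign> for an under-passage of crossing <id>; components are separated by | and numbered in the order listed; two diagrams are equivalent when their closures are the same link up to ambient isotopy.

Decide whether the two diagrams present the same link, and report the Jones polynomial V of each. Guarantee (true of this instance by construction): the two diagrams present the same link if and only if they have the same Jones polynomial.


equivalent: no
V(D1) = 1  (w 0, c 12, <D> = 1)
V(D2) = -t^-6 + t^-5 - t^-4 + 2t^-3 - t^-2 + t^-1  [10 crossings, <D> = A^-8 - A^-4 + 2 - A^4 + A^8 - A^12, w = -4]
key observation: comparing 2 Jones polynomials yields 2 groups


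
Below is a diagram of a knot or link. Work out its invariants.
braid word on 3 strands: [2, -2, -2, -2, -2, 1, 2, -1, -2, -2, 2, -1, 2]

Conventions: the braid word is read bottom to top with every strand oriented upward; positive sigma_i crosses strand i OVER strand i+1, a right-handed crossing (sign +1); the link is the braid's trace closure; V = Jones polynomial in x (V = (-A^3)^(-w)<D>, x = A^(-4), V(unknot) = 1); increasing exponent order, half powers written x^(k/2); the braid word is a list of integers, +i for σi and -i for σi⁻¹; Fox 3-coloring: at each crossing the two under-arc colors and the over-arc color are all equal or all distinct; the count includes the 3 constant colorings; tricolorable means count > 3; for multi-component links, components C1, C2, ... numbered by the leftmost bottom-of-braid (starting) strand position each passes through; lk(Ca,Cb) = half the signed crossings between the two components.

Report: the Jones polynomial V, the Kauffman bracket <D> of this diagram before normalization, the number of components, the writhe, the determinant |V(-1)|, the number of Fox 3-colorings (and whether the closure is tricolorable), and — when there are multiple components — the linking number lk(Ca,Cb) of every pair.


Jones polynomial: V(x) = x^(-9/2) - x^(-5/2) - x^(-3/2) - x^(-1/2)
<D> = A^-7 + A^-3 + A - A^9; writhe -3
components 2, writhe -3 (13 crossings)
linking number lk(C1,C2) = 0
3-colorings: 27 of 3^13, det 0 — tricolorable
note: the span of V is 4, within the link bound 13 + 2 - 1


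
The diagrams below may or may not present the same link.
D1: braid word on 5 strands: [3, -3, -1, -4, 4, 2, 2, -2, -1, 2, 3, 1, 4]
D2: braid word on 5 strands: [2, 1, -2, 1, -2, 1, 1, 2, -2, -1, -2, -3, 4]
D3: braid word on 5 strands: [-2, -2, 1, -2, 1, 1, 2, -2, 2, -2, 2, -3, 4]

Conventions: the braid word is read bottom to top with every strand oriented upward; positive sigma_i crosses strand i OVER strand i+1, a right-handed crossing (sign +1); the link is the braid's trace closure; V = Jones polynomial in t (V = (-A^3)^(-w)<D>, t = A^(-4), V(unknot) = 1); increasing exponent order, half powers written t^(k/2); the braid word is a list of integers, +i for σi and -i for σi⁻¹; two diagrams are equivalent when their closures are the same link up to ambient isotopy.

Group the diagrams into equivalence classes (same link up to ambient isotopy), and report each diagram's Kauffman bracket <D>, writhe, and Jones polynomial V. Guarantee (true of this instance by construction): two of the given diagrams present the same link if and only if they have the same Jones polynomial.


equivalence classes: {D1} | {D2, D3}
D1 (bracket A^-1 + A^7; 13 crossings at w = +3): V = -t^(1/2) - t^(5/2)
D2 (bracket -A^-11 + 2A^-7 - A^-3 + 2A - A^5 + A^9; 13 crossings at w = +1): V = -t^(-3/2) + t^(-1/2) - 2t^(1/2) + t^(3/2) - 2t^(5/2) + t^(7/2)
D3 (bracket -A^-11 + 2A^-7 - A^-3 + 2A - A^5 + A^9; 13 crossings at w = +1): V = -t^(-3/2) + t^(-1/2) - 2t^(1/2) + t^(3/2) - 2t^(5/2) + t^(7/2)
key observation: V(t) takes 2 values over 3 diagrams, fixing the grouping


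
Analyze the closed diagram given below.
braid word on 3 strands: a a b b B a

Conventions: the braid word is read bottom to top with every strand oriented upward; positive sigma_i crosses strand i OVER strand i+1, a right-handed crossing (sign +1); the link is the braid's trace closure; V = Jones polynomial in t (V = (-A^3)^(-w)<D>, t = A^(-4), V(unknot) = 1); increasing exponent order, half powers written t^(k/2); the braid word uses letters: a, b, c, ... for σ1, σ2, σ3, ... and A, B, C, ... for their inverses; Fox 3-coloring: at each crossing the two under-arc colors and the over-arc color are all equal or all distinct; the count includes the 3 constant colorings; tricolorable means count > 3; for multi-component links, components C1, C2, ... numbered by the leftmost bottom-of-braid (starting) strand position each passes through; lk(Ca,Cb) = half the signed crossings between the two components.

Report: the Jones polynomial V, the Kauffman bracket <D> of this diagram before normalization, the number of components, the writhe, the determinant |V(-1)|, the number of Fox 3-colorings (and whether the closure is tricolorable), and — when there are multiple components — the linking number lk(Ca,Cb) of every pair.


V(t) = t + t^3 - t^4
bracket: -A^-4 + 1 + A^8, w = +4
1 component, writhe +4, over 6 crossings
det 3, colorings 9 of 3^6 — tricolorable
observation: w = +4 (over 6 crossings) is diagram-only; (-A^3)^(-4) removes it from V


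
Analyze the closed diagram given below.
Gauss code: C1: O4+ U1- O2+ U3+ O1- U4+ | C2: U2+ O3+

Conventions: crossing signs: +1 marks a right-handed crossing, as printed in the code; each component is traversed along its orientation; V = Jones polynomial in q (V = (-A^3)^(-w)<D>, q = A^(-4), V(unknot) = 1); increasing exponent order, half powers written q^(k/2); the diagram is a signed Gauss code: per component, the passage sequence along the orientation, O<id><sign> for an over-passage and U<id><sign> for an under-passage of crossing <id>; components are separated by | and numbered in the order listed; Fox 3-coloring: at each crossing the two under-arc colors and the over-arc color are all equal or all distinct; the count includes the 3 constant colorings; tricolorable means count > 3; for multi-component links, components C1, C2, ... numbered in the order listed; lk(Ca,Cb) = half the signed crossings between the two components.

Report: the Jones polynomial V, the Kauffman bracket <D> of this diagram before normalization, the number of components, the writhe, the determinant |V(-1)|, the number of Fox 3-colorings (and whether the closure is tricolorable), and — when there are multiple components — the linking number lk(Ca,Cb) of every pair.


V = -q^(1/2) - q^(5/2)
<D> = -A^-4 - A^4 (w = +2)
2 components over 4 crossings, w = +2
lk(C1,C2): +1
3 Fox colorings among 3^4, |V(-1)| = 2: not tricolorable
why: the span of V is 2, within the link bound 4 + 2 - 1


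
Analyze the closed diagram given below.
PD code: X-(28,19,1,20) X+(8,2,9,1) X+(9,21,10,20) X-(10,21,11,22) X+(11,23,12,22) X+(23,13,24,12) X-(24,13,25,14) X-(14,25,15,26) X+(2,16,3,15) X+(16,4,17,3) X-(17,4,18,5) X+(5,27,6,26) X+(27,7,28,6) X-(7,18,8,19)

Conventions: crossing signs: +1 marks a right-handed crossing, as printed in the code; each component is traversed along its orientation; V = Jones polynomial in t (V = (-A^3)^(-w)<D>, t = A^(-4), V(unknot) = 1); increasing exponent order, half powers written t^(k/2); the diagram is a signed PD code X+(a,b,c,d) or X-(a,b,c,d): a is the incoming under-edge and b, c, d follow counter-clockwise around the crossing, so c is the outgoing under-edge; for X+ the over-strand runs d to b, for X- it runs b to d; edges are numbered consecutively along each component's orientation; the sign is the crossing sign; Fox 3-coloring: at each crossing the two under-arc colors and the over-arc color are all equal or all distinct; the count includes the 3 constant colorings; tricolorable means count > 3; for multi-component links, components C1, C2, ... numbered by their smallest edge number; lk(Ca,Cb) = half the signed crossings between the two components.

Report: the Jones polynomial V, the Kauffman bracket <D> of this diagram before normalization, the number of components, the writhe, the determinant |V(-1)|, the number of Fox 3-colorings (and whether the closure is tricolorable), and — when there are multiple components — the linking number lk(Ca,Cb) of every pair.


V(t) = t + t^3 - t^4
bracket: -A^-10 + A^-6 + A^2, w = +2
1 component, writhe +2, over 14 crossings
det 3, colorings 9 of 3^14 — tricolorable
observation: det 3 = |V(-1)|; divisible by 3, so tricolorable


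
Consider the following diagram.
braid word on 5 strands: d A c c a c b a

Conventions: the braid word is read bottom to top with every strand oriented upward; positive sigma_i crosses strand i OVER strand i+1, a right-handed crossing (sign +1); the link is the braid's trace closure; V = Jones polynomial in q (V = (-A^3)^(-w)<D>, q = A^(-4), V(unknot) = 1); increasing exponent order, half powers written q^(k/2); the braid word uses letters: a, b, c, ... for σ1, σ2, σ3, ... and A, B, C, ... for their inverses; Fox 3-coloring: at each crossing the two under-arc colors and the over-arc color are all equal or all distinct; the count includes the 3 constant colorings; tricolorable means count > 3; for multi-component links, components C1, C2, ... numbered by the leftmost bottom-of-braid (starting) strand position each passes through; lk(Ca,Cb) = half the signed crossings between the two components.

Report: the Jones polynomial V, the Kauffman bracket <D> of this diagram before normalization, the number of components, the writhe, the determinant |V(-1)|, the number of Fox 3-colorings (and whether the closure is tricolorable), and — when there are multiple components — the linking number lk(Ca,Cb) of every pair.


Jones polynomial: V(q) = q + q^3 - q^4
<D> = -A^2 + A^6 + A^14; writhe +6
components 1, writhe +6 (8 crossings)
3-colorings: 9 of 3^8, det 3 — tricolorable
note: w = +6 shifts under R1 moves; the (-A^3)^(-6) factor cancels that in V
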